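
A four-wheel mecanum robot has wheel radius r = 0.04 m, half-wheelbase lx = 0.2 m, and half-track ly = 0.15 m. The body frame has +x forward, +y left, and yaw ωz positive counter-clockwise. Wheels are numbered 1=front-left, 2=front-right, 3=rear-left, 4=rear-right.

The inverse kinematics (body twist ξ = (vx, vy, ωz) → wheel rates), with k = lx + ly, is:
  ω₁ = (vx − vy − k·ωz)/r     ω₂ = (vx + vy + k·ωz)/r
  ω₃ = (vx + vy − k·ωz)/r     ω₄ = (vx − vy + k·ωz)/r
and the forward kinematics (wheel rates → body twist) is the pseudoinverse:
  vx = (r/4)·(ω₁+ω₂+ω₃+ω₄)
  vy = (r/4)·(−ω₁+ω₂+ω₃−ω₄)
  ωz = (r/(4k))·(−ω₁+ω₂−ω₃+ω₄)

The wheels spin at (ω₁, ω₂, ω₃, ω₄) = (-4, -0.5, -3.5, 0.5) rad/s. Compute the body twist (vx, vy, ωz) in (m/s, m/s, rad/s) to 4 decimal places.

k = lx + ly = 0.2 + 0.15 = 0.3500
ω₁+ω₂+ω₃+ω₄ = -7.5000  →  vx = (0.04/4)·-7.5000 = -0.0750
−ω₁+ω₂+ω₃−ω₄ = -0.5000  →  vy = (0.04/4)·-0.5000 = -0.0050
−ω₁+ω₂−ω₃+ω₄ = 7.5000  →  ωz = (0.04/1.4000)·7.5000 = 0.2143

(-0.0750, -0.0050, 0.2143)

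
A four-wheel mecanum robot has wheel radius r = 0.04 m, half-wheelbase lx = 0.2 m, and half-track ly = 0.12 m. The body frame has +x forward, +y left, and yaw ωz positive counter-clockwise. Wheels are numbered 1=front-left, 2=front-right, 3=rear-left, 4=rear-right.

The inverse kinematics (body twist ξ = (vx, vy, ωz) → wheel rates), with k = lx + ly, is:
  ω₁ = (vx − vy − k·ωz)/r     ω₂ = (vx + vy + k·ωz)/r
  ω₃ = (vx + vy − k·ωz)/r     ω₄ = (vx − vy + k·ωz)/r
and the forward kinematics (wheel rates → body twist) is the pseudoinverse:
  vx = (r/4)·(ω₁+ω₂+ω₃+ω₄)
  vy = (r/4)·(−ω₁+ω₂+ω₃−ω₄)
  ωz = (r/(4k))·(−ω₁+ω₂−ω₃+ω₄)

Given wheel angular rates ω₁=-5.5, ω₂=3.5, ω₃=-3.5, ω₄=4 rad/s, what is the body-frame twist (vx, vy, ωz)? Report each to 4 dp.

(-0.0150, 0.0150, 0.5156)

k = lx + ly = 0.2 + 0.12 = 0.3200
ω₁+ω₂+ω₃+ω₄ = -1.5000  →  vx = (0.04/4)·-1.5000 = -0.0150
−ω₁+ω₂+ω₃−ω₄ = 1.5000  →  vy = (0.04/4)·1.5000 = 0.0150
−ω₁+ω₂−ω₃+ω₄ = 16.5000  →  ωz = (0.04/1.2800)·16.5000 = 0.5156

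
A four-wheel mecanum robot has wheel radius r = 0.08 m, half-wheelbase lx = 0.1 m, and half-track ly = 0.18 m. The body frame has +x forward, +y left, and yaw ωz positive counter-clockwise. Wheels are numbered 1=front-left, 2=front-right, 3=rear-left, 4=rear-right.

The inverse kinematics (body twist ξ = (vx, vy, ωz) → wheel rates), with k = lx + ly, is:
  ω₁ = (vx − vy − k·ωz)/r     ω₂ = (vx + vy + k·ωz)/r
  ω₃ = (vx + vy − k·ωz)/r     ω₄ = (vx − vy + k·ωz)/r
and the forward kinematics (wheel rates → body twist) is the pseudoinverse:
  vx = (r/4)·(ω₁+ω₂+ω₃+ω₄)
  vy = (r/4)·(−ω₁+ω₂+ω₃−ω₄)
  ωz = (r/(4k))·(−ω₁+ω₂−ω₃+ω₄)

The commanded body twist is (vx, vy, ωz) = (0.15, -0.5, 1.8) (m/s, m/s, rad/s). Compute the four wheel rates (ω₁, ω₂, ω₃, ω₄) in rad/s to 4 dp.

(1.8250, 1.9250, -10.6750, 14.4250)

k = lx + ly = 0.1 + 0.18 = 0.2800;  k·ωz = 0.2800·1.8 = 0.5040
ω₁ (FL) = (vx − vy − k·ωz)/r = 0.1460/0.08 = 1.8250
ω₂ (FR) = (vx + vy + k·ωz)/r = 0.1540/0.08 = 1.9250
ω₃ (RL) = (vx + vy − k·ωz)/r = -0.8540/0.08 = -10.6750
ω₄ (RR) = (vx − vy + k·ωz)/r = 1.1540/0.08 = 14.4250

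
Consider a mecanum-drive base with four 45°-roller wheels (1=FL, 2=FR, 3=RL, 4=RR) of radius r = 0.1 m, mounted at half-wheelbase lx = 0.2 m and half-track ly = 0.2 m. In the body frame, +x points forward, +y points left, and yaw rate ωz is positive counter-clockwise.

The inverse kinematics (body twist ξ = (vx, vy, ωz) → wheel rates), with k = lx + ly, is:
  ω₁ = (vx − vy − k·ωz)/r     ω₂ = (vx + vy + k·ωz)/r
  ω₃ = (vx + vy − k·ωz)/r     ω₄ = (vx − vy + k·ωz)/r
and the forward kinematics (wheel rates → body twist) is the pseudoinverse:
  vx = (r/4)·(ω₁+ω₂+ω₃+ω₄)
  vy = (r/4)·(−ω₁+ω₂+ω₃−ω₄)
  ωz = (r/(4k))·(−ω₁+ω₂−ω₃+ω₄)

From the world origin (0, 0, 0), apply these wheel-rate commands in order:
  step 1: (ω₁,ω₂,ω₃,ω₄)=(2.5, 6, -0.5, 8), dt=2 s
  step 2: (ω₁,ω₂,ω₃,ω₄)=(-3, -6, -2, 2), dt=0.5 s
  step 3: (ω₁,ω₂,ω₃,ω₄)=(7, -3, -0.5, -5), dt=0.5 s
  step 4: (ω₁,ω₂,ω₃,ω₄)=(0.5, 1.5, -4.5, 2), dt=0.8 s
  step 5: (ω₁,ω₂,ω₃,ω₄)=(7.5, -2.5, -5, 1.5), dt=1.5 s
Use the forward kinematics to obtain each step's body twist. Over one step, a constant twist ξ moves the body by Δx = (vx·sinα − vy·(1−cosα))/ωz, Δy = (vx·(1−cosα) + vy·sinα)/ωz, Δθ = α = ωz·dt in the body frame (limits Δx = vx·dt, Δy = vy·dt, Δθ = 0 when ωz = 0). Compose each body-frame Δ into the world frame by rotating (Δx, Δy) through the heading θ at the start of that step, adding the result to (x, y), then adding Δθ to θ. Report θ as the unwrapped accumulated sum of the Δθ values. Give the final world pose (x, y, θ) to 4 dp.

(1.5375, 0.0165, 1.1250)

step 1: ξ=(vx,vy,ωz)=(0.4000, -0.1250, 0.7500), dt=2.0 → body Δ=(0.6869, 0.3294, 1.5000) → world pose (0.6869, 0.3294, 1.5000)
step 2: ξ=(vx,vy,ωz)=(-0.2250, -0.1750, 0.0625), dt=0.5 → body Δ=(-0.1111, -0.0892, 0.0312) → world pose (0.7680, 0.2122, 1.5312)
step 3: ξ=(vx,vy,ωz)=(-0.0375, -0.1375, -0.9062), dt=0.5 → body Δ=(-0.0334, -0.0622, -0.4531) → world pose (0.8289, 0.1763, 1.0781)
step 4: ξ=(vx,vy,ωz)=(-0.0125, -0.1375, 0.4688), dt=0.8 → body Δ=(0.0106, -0.1093, 0.3750) → world pose (0.9302, 0.1340, 1.4531)
step 5: ξ=(vx,vy,ωz)=(0.0375, -0.4125, -0.2188), dt=1.5 → body Δ=(-0.0454, -0.6169, -0.3281) → world pose (1.5375, 0.0165, 1.1250)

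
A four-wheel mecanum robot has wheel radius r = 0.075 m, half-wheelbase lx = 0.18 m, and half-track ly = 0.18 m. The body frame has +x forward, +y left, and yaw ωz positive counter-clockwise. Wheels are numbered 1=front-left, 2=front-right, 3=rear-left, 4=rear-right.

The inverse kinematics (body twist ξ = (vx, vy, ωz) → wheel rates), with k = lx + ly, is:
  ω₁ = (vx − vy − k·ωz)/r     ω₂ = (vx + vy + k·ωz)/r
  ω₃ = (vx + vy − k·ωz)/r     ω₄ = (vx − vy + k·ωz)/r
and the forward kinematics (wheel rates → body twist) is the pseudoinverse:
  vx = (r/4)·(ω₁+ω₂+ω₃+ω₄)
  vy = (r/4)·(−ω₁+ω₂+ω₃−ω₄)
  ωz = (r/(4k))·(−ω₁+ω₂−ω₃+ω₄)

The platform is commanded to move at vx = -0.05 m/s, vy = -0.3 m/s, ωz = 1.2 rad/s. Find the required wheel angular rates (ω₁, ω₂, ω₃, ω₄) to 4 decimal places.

(-2.4267, 1.0933, -10.4267, 9.0933)

k = lx + ly = 0.18 + 0.18 = 0.3600;  k·ωz = 0.3600·1.2 = 0.4320
ω₁ (FL) = (vx − vy − k·ωz)/r = -0.1820/0.075 = -2.4267
ω₂ (FR) = (vx + vy + k·ωz)/r = 0.0820/0.075 = 1.0933
ω₃ (RL) = (vx + vy − k·ωz)/r = -0.7820/0.075 = -10.4267
ω₄ (RR) = (vx − vy + k·ωz)/r = 0.6820/0.075 = 9.0933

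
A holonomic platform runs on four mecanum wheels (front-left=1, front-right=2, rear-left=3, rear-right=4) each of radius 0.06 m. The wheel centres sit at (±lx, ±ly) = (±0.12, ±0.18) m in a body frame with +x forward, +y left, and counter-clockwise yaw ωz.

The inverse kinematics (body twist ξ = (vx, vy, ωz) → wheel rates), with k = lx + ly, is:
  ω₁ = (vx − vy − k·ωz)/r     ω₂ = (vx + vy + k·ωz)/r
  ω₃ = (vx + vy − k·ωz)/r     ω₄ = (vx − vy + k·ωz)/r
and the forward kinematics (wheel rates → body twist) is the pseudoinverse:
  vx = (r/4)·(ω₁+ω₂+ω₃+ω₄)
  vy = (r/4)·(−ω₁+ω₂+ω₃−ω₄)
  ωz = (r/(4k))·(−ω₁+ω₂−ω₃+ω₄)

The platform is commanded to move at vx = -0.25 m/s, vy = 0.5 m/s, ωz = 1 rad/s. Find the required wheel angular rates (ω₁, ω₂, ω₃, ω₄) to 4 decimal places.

k = lx + ly = 0.12 + 0.18 = 0.3000;  k·ωz = 0.3000·1 = 0.3000
ω₁ (FL) = (vx − vy − k·ωz)/r = -1.0500/0.06 = -17.5000
ω₂ (FR) = (vx + vy + k·ωz)/r = 0.5500/0.06 = 9.1667
ω₃ (RL) = (vx + vy − k·ωz)/r = -0.0500/0.06 = -0.8333
ω₄ (RR) = (vx − vy + k·ωz)/r = -0.4500/0.06 = -7.5000

(-17.5000, 9.1667, -0.8333, -7.5000)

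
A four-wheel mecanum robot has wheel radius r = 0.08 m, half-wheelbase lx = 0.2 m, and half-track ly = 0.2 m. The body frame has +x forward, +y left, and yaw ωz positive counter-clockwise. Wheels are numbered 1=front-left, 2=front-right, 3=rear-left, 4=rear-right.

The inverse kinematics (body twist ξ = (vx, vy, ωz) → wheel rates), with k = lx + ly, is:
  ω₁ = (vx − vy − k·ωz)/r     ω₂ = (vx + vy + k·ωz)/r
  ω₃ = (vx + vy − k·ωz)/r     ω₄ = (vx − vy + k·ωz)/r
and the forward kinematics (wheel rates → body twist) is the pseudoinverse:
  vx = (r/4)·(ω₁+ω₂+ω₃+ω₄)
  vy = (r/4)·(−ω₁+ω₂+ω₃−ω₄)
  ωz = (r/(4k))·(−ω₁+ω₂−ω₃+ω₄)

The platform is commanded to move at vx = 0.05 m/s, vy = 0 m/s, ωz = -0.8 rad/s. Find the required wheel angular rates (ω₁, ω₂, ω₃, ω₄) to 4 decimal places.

k = lx + ly = 0.2 + 0.2 = 0.4000;  k·ωz = 0.4000·-0.8 = -0.3200
ω₁ (FL) = (vx − vy − k·ωz)/r = 0.3700/0.08 = 4.6250
ω₂ (FR) = (vx + vy + k·ωz)/r = -0.2700/0.08 = -3.3750
ω₃ (RL) = (vx + vy − k·ωz)/r = 0.3700/0.08 = 4.6250
ω₄ (RR) = (vx − vy + k·ωz)/r = -0.2700/0.08 = -3.3750

(4.6250, -3.3750, 4.6250, -3.3750)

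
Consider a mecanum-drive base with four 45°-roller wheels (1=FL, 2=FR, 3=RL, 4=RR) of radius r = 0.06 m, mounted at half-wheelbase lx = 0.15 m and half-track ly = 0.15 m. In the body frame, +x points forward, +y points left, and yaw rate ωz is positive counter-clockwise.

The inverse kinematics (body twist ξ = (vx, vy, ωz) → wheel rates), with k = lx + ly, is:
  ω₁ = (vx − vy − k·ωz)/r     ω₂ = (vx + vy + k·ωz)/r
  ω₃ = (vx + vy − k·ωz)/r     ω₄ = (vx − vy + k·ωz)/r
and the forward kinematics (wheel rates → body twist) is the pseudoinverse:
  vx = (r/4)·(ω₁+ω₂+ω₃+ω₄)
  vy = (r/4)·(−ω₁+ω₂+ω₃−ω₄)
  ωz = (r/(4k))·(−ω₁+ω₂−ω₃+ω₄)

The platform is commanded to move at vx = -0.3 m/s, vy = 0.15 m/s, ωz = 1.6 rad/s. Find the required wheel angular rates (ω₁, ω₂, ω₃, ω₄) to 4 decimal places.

k = lx + ly = 0.15 + 0.15 = 0.3000;  k·ωz = 0.3000·1.6 = 0.4800
ω₁ (FL) = (vx − vy − k·ωz)/r = -0.9300/0.06 = -15.5000
ω₂ (FR) = (vx + vy + k·ωz)/r = 0.3300/0.06 = 5.5000
ω₃ (RL) = (vx + vy − k·ωz)/r = -0.6300/0.06 = -10.5000
ω₄ (RR) = (vx − vy + k·ωz)/r = 0.0300/0.06 = 0.5000

(-15.5000, 5.5000, -10.5000, 0.5000)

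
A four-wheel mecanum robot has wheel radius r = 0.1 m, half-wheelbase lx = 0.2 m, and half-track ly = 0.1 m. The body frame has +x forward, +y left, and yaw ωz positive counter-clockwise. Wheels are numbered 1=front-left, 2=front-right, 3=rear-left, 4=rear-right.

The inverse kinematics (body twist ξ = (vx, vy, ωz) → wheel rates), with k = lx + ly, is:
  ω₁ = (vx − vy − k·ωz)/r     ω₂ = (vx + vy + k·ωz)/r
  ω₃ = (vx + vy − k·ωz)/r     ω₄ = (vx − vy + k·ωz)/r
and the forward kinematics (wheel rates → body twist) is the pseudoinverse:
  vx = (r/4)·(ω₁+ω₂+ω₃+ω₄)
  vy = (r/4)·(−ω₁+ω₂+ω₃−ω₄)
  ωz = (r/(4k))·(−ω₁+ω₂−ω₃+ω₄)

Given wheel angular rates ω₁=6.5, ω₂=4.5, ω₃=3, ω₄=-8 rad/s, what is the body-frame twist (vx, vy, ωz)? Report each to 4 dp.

(0.1500, 0.2250, -1.0833)

k = lx + ly = 0.2 + 0.1 = 0.3000
ω₁+ω₂+ω₃+ω₄ = 6.0000  →  vx = (0.1/4)·6.0000 = 0.1500
−ω₁+ω₂+ω₃−ω₄ = 9.0000  →  vy = (0.1/4)·9.0000 = 0.2250
−ω₁+ω₂−ω₃+ω₄ = -13.0000  →  ωz = (0.1/1.2000)·-13.0000 = -1.0833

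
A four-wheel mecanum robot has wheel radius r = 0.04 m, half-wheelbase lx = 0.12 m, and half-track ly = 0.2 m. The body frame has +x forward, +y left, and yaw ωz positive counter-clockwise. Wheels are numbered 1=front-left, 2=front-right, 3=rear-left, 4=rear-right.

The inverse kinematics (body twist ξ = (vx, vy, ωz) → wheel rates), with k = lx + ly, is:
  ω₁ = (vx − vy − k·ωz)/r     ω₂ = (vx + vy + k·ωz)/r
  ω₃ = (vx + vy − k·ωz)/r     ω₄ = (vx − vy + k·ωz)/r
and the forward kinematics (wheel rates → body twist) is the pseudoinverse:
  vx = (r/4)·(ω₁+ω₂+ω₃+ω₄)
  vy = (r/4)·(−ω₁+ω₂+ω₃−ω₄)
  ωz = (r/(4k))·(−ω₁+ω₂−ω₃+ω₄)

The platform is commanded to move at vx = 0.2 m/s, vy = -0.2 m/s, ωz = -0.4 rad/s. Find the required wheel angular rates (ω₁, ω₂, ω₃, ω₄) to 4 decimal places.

k = lx + ly = 0.12 + 0.2 = 0.3200;  k·ωz = 0.3200·-0.4 = -0.1280
ω₁ (FL) = (vx − vy − k·ωz)/r = 0.5280/0.04 = 13.2000
ω₂ (FR) = (vx + vy + k·ωz)/r = -0.1280/0.04 = -3.2000
ω₃ (RL) = (vx + vy − k·ωz)/r = 0.1280/0.04 = 3.2000
ω₄ (RR) = (vx − vy + k·ωz)/r = 0.2720/0.04 = 6.8000

(13.2000, -3.2000, 3.2000, 6.8000)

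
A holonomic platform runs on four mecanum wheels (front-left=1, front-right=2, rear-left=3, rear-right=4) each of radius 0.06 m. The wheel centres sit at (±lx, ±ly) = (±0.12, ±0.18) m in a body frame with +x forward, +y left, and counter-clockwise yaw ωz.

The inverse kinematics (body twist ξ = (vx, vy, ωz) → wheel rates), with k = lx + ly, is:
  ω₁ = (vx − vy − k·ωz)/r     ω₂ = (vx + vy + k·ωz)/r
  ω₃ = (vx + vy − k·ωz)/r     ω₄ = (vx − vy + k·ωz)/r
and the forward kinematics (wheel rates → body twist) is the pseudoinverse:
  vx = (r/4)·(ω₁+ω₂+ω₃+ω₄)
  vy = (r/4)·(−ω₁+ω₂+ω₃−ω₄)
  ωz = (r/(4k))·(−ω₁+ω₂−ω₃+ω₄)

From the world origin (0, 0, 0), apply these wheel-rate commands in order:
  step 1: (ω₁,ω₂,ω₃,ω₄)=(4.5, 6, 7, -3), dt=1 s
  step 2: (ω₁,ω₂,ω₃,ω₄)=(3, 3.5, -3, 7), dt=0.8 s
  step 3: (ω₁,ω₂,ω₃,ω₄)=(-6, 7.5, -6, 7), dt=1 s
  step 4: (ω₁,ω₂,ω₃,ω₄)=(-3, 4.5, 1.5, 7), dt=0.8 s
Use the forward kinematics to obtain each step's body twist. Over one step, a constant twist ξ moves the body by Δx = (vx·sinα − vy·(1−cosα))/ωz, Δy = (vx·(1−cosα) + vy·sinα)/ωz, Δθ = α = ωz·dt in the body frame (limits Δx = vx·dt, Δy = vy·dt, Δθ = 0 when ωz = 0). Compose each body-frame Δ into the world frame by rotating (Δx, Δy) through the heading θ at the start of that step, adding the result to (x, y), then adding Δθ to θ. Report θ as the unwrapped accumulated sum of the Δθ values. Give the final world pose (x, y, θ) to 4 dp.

(0.3437, 0.1298, 1.8400)

step 1: ξ=(vx,vy,ωz)=(0.2175, 0.1725, -0.4250), dt=1.0 → body Δ=(0.2471, 0.1218, -0.4250) → world pose (0.2471, 0.1218, -0.4250)
step 2: ξ=(vx,vy,ωz)=(0.1575, -0.1425, 0.5250), dt=0.8 → body Δ=(0.1459, -0.0846, 0.4200) → world pose (0.3452, -0.0154, -0.0050)
step 3: ξ=(vx,vy,ωz)=(0.0375, 0.0075, 1.3250), dt=1.0 → body Δ=(0.0232, 0.0269, 1.3250) → world pose (0.3685, 0.0114, 1.3200)
step 4: ξ=(vx,vy,ωz)=(0.1500, 0.0300, 0.6500), dt=0.8 → body Δ=(0.1086, 0.0534, 0.5200) → world pose (0.3437, 0.1298, 1.8400)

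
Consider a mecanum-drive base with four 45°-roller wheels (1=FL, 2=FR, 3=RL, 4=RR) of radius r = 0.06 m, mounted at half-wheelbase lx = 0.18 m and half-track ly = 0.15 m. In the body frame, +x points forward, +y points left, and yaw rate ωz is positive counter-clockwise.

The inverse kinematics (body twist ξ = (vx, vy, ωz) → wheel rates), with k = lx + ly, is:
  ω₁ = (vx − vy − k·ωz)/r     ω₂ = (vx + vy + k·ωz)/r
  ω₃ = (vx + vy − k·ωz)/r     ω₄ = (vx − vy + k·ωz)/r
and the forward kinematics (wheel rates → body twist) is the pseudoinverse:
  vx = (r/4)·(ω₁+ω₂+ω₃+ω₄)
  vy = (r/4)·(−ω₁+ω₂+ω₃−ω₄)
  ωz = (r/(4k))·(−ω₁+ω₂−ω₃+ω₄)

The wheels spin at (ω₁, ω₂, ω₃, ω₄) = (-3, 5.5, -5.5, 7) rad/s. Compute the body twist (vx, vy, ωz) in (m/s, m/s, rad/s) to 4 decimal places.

k = lx + ly = 0.18 + 0.15 = 0.3300
ω₁+ω₂+ω₃+ω₄ = 4.0000  →  vx = (0.06/4)·4.0000 = 0.0600
−ω₁+ω₂+ω₃−ω₄ = -4.0000  →  vy = (0.06/4)·-4.0000 = -0.0600
−ω₁+ω₂−ω₃+ω₄ = 21.0000  →  ωz = (0.06/1.3200)·21.0000 = 0.9545

(0.0600, -0.0600, 0.9545)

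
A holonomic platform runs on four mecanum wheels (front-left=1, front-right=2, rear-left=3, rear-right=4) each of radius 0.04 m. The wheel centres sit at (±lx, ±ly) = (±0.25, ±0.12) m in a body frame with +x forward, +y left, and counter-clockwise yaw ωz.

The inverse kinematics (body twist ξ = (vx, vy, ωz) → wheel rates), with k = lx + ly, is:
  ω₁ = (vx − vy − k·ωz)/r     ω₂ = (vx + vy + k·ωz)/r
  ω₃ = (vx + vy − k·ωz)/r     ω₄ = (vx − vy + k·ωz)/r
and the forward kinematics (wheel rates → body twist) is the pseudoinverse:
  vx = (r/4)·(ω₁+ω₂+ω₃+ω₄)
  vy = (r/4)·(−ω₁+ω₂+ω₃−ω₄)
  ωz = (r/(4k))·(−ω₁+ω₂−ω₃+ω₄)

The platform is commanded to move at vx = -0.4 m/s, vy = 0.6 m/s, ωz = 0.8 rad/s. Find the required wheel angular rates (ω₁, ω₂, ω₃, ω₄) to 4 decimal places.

k = lx + ly = 0.25 + 0.12 = 0.3700;  k·ωz = 0.3700·0.8 = 0.2960
ω₁ (FL) = (vx − vy − k·ωz)/r = -1.2960/0.04 = -32.4000
ω₂ (FR) = (vx + vy + k·ωz)/r = 0.4960/0.04 = 12.4000
ω₃ (RL) = (vx + vy − k·ωz)/r = -0.0960/0.04 = -2.4000
ω₄ (RR) = (vx − vy + k·ωz)/r = -0.7040/0.04 = -17.6000

(-32.4000, 12.4000, -2.4000, -17.6000)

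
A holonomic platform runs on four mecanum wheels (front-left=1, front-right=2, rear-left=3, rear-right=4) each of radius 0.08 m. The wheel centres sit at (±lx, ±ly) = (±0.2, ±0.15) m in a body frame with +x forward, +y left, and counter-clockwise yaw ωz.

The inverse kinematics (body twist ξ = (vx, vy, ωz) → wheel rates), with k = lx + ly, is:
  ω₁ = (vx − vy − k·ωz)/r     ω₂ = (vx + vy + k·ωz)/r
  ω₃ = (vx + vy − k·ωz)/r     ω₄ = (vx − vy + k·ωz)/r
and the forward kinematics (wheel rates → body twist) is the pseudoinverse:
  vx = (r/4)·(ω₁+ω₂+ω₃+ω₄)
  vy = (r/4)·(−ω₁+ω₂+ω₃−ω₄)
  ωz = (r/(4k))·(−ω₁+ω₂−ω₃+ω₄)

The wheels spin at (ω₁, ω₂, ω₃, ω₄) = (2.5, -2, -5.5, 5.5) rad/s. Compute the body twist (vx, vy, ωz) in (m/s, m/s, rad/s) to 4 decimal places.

k = lx + ly = 0.2 + 0.15 = 0.3500
ω₁+ω₂+ω₃+ω₄ = 0.5000  →  vx = (0.08/4)·0.5000 = 0.0100
−ω₁+ω₂+ω₃−ω₄ = -15.5000  →  vy = (0.08/4)·-15.5000 = -0.3100
−ω₁+ω₂−ω₃+ω₄ = 6.5000  →  ωz = (0.08/1.4000)·6.5000 = 0.3714

(0.0100, -0.3100, 0.3714)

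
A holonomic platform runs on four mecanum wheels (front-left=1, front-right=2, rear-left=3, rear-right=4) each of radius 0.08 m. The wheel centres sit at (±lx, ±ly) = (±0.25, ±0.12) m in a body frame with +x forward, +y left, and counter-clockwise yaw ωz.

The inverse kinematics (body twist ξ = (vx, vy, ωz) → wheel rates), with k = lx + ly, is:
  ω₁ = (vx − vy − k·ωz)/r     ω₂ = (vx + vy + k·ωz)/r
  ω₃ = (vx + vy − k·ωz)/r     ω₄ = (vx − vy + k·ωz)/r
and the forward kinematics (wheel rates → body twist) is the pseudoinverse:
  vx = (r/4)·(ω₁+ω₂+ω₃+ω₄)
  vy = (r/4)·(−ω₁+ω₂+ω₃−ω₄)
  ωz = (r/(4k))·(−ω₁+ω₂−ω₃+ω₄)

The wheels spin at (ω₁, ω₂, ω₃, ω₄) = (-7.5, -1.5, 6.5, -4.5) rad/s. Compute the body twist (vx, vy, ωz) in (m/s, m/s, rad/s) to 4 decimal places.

k = lx + ly = 0.25 + 0.12 = 0.3700
ω₁+ω₂+ω₃+ω₄ = -7.0000  →  vx = (0.08/4)·-7.0000 = -0.1400
−ω₁+ω₂+ω₃−ω₄ = 17.0000  →  vy = (0.08/4)·17.0000 = 0.3400
−ω₁+ω₂−ω₃+ω₄ = -5.0000  →  ωz = (0.08/1.4800)·-5.0000 = -0.2703

(-0.1400, 0.3400, -0.2703)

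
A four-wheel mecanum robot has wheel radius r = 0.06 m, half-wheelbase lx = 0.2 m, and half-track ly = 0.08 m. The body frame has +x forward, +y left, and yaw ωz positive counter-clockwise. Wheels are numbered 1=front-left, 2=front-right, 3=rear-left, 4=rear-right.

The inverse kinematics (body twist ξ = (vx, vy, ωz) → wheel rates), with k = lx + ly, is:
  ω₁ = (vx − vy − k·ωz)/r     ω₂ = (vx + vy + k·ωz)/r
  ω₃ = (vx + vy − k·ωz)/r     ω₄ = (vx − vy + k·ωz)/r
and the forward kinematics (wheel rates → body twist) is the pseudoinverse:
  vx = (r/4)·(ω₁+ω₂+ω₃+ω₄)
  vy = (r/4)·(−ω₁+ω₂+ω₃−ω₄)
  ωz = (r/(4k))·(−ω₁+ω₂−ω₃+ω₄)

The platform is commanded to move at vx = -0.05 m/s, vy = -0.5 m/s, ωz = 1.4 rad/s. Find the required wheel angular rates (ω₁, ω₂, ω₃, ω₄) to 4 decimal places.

(0.9667, -2.6333, -15.7000, 14.0333)

k = lx + ly = 0.2 + 0.08 = 0.2800;  k·ωz = 0.2800·1.4 = 0.3920
ω₁ (FL) = (vx − vy − k·ωz)/r = 0.0580/0.06 = 0.9667
ω₂ (FR) = (vx + vy + k·ωz)/r = -0.1580/0.06 = -2.6333
ω₃ (RL) = (vx + vy − k·ωz)/r = -0.9420/0.06 = -15.7000
ω₄ (RR) = (vx − vy + k·ωz)/r = 0.8420/0.06 = 14.0333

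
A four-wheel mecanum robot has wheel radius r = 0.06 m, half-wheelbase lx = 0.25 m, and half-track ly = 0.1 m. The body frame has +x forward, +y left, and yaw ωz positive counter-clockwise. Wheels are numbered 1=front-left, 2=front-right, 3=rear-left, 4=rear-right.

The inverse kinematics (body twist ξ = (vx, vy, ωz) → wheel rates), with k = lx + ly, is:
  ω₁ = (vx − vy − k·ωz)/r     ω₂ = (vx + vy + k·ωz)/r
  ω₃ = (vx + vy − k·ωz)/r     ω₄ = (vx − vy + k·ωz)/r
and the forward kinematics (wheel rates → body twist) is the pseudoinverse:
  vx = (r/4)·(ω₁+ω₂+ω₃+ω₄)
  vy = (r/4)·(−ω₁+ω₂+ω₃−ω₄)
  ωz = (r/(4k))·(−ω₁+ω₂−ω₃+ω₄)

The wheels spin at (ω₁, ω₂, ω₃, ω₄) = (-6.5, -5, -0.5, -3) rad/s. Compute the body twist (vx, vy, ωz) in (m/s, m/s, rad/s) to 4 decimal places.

(-0.2250, 0.0600, -0.0429)

k = lx + ly = 0.25 + 0.1 = 0.3500
ω₁+ω₂+ω₃+ω₄ = -15.0000  →  vx = (0.06/4)·-15.0000 = -0.2250
−ω₁+ω₂+ω₃−ω₄ = 4.0000  →  vy = (0.06/4)·4.0000 = 0.0600
−ω₁+ω₂−ω₃+ω₄ = -1.0000  →  ωz = (0.06/1.4000)·-1.0000 = -0.0429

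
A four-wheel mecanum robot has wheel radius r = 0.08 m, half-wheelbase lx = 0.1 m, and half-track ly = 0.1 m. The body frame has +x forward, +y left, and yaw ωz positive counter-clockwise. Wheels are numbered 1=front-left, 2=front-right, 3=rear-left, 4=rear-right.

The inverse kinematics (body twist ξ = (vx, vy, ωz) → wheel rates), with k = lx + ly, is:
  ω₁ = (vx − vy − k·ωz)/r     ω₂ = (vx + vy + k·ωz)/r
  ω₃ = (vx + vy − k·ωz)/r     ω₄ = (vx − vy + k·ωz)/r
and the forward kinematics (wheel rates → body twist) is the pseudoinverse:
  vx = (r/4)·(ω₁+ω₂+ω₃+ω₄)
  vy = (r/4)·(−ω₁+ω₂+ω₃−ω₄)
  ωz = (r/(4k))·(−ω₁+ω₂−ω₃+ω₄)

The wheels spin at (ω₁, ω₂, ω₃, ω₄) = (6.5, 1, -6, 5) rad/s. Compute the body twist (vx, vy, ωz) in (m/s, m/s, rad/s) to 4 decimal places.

k = lx + ly = 0.1 + 0.1 = 0.2000
ω₁+ω₂+ω₃+ω₄ = 6.5000  →  vx = (0.08/4)·6.5000 = 0.1300
−ω₁+ω₂+ω₃−ω₄ = -16.5000  →  vy = (0.08/4)·-16.5000 = -0.3300
−ω₁+ω₂−ω₃+ω₄ = 5.5000  →  ωz = (0.08/0.8000)·5.5000 = 0.5500

(0.1300, -0.3300, 0.5500)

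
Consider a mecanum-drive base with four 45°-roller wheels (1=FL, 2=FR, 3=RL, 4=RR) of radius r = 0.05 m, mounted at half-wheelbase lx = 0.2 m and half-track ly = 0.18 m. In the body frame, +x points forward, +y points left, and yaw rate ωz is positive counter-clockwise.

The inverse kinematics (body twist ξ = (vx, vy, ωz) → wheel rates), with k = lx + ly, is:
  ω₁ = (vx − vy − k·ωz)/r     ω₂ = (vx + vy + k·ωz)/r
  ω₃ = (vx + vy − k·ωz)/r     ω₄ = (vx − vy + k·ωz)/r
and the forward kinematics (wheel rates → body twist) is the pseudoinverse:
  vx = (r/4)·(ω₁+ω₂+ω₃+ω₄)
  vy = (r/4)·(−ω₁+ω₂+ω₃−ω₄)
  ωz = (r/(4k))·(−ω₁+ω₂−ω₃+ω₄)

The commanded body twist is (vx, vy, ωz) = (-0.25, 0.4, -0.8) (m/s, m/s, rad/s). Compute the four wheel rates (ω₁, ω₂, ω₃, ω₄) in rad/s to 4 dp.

k = lx + ly = 0.2 + 0.18 = 0.3800;  k·ωz = 0.3800·-0.8 = -0.3040
ω₁ (FL) = (vx − vy − k·ωz)/r = -0.3460/0.05 = -6.9200
ω₂ (FR) = (vx + vy + k·ωz)/r = -0.1540/0.05 = -3.0800
ω₃ (RL) = (vx + vy − k·ωz)/r = 0.4540/0.05 = 9.0800
ω₄ (RR) = (vx − vy + k·ωz)/r = -0.9540/0.05 = -19.0800

(-6.9200, -3.0800, 9.0800, -19.0800)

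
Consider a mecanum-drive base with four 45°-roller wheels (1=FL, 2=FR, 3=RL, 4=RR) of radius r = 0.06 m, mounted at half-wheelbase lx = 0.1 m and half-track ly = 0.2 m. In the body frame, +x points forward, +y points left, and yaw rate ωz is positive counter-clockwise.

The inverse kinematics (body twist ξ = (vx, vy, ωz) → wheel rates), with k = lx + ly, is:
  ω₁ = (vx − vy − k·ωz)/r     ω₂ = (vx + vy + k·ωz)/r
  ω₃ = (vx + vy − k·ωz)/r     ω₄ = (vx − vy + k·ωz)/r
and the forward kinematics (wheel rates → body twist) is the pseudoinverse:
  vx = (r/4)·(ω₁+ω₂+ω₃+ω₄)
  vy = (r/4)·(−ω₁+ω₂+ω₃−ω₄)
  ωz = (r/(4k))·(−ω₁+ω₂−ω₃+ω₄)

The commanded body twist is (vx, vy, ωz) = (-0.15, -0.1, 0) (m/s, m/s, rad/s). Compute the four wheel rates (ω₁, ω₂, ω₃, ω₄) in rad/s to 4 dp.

k = lx + ly = 0.1 + 0.2 = 0.3000;  k·ωz = 0.3000·0 = 0.0000
ω₁ (FL) = (vx − vy − k·ωz)/r = -0.0500/0.06 = -0.8333
ω₂ (FR) = (vx + vy + k·ωz)/r = -0.2500/0.06 = -4.1667
ω₃ (RL) = (vx + vy − k·ωz)/r = -0.2500/0.06 = -4.1667
ω₄ (RR) = (vx − vy + k·ωz)/r = -0.0500/0.06 = -0.8333

(-0.8333, -4.1667, -4.1667, -0.8333)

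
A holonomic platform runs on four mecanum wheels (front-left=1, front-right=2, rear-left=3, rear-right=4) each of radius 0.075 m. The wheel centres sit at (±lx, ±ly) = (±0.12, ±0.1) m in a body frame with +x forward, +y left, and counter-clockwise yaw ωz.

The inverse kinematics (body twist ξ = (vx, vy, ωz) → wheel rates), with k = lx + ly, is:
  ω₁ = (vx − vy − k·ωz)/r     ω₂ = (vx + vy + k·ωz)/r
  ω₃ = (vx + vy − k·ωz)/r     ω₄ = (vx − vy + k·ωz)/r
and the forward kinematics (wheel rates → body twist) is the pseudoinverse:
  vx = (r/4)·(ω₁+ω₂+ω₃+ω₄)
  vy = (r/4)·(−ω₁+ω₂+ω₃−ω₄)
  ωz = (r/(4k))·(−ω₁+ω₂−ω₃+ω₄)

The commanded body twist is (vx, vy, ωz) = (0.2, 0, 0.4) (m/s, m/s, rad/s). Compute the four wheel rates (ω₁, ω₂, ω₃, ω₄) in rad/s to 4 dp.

(1.4933, 3.8400, 1.4933, 3.8400)

k = lx + ly = 0.12 + 0.1 = 0.2200;  k·ωz = 0.2200·0.4 = 0.0880
ω₁ (FL) = (vx − vy − k·ωz)/r = 0.1120/0.075 = 1.4933
ω₂ (FR) = (vx + vy + k·ωz)/r = 0.2880/0.075 = 3.8400
ω₃ (RL) = (vx + vy − k·ωz)/r = 0.1120/0.075 = 1.4933
ω₄ (RR) = (vx − vy + k·ωz)/r = 0.2880/0.075 = 3.8400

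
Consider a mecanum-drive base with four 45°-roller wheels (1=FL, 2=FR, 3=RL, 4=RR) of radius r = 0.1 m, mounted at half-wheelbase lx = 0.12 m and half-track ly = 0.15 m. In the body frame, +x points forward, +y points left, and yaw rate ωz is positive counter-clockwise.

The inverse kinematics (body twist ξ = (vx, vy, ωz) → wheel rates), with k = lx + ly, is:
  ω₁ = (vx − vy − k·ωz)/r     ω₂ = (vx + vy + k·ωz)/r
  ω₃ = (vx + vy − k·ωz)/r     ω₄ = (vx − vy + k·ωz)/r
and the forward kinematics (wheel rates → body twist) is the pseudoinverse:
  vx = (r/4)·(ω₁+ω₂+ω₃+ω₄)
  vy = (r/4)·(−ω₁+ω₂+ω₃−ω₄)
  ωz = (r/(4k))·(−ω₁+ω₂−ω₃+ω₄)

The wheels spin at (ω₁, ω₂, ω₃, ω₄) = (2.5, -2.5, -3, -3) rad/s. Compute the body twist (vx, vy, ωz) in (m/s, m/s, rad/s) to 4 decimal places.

k = lx + ly = 0.12 + 0.15 = 0.2700
ω₁+ω₂+ω₃+ω₄ = -6.0000  →  vx = (0.1/4)·-6.0000 = -0.1500
−ω₁+ω₂+ω₃−ω₄ = -5.0000  →  vy = (0.1/4)·-5.0000 = -0.1250
−ω₁+ω₂−ω₃+ω₄ = -5.0000  →  ωz = (0.1/1.0800)·-5.0000 = -0.4630

(-0.1500, -0.1250, -0.4630)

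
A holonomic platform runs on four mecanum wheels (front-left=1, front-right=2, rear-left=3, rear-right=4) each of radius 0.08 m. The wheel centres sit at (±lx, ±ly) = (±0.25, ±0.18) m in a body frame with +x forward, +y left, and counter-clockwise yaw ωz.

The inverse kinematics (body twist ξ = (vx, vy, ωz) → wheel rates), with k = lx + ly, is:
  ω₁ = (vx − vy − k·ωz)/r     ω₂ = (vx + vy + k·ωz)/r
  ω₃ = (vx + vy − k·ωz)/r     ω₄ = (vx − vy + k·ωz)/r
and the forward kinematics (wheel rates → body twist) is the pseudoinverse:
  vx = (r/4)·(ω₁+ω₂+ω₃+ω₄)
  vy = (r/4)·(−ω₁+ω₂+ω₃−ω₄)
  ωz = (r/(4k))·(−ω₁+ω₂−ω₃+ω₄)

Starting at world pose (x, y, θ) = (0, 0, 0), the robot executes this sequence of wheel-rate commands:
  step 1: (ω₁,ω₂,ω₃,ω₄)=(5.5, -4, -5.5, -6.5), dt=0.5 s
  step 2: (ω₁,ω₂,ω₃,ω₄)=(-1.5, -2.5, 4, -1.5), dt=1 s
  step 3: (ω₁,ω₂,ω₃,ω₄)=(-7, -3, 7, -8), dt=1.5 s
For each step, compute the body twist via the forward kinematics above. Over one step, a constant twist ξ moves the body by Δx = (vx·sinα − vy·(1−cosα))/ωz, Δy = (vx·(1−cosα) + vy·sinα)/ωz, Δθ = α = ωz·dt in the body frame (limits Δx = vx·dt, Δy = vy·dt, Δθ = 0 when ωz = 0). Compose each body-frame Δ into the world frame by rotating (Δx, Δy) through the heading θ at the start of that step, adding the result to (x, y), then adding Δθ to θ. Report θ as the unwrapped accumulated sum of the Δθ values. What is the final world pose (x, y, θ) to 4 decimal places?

step 1: ξ=(vx,vy,ωz)=(-0.2100, -0.1700, -0.4884), dt=0.5 → body Δ=(-0.1143, -0.0714, -0.2442) → world pose (-0.1143, -0.0714, -0.2442)
step 2: ξ=(vx,vy,ωz)=(-0.0300, 0.0900, -0.3023), dt=1.0 → body Δ=(-0.0160, 0.0931, -0.3023) → world pose (-0.1073, 0.0228, -0.5465)
step 3: ξ=(vx,vy,ωz)=(-0.2200, 0.3800, -0.5116), dt=1.5 → body Δ=(-0.0904, 0.6362, -0.7674) → world pose (0.1461, 0.6133, -1.3140)

(0.1461, 0.6133, -1.3140)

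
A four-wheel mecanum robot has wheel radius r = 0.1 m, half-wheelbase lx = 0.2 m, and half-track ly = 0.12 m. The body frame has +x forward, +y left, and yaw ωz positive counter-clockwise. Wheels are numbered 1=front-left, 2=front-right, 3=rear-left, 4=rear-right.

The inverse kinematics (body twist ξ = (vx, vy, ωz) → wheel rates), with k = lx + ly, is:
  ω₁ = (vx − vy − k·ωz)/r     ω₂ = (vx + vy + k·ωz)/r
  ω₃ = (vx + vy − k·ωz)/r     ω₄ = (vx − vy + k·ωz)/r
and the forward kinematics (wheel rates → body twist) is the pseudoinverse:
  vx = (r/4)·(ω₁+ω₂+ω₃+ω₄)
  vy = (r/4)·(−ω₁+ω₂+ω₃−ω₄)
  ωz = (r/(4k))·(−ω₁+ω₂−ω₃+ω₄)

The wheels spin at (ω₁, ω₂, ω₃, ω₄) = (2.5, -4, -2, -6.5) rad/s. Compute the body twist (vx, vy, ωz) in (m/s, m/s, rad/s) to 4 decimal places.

k = lx + ly = 0.2 + 0.12 = 0.3200
ω₁+ω₂+ω₃+ω₄ = -10.0000  →  vx = (0.1/4)·-10.0000 = -0.2500
−ω₁+ω₂+ω₃−ω₄ = -2.0000  →  vy = (0.1/4)·-2.0000 = -0.0500
−ω₁+ω₂−ω₃+ω₄ = -11.0000  →  ωz = (0.1/1.2800)·-11.0000 = -0.8594

(-0.2500, -0.0500, -0.8594)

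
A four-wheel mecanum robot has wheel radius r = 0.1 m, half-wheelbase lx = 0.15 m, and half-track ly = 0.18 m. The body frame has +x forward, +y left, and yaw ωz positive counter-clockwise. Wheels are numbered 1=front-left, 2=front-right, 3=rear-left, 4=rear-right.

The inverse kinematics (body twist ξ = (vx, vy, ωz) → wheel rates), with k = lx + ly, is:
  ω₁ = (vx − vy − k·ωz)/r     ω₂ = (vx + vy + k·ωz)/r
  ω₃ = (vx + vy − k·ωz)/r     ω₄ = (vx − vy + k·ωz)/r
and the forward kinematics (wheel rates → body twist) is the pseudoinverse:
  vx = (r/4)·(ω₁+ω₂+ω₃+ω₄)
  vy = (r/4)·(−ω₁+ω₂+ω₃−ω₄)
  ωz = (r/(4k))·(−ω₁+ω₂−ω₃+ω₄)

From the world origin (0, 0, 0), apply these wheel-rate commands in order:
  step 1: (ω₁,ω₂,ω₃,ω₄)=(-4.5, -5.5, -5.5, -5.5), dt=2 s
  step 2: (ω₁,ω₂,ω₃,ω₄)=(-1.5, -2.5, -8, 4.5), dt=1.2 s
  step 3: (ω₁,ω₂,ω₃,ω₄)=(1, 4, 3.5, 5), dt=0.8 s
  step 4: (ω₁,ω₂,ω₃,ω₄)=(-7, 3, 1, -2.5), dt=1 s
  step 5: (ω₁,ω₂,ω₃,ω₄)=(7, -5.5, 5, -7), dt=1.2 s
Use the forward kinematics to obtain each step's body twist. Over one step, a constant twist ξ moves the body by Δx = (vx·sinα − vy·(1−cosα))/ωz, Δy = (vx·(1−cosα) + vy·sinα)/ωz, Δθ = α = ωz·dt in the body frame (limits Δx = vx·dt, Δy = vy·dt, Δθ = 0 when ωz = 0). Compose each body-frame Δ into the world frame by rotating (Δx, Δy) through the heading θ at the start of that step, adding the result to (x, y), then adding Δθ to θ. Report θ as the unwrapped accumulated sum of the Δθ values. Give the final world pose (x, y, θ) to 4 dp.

step 1: ξ=(vx,vy,ωz)=(-0.5250, -0.0250, -0.0758), dt=2.0 → body Δ=(-1.0498, 0.0296, -0.1515) → world pose (-1.0498, 0.0296, -0.1515)
step 2: ξ=(vx,vy,ωz)=(-0.1875, -0.3375, 0.8712), dt=1.2 → body Δ=(0.0069, -0.4424, 1.0455) → world pose (-1.1097, -0.4088, 0.8939)
step 3: ξ=(vx,vy,ωz)=(0.3375, 0.0375, 0.3409), dt=0.8 → body Δ=(0.2626, 0.0662, 0.2727) → world pose (-0.9969, -0.1626, 1.1667)
step 4: ξ=(vx,vy,ωz)=(-0.1375, 0.3375, 0.4924), dt=1.0 → body Δ=(-0.2134, 0.2908, 0.4924) → world pose (-1.3482, -0.2445, 1.6591)
step 5: ξ=(vx,vy,ωz)=(-0.0125, -0.0125, -1.8561), dt=1.2 → body Δ=(-0.0162, 0.0055, -2.2273) → world pose (-1.3523, -0.2611, -0.5682)

(-1.3523, -0.2611, -0.5682)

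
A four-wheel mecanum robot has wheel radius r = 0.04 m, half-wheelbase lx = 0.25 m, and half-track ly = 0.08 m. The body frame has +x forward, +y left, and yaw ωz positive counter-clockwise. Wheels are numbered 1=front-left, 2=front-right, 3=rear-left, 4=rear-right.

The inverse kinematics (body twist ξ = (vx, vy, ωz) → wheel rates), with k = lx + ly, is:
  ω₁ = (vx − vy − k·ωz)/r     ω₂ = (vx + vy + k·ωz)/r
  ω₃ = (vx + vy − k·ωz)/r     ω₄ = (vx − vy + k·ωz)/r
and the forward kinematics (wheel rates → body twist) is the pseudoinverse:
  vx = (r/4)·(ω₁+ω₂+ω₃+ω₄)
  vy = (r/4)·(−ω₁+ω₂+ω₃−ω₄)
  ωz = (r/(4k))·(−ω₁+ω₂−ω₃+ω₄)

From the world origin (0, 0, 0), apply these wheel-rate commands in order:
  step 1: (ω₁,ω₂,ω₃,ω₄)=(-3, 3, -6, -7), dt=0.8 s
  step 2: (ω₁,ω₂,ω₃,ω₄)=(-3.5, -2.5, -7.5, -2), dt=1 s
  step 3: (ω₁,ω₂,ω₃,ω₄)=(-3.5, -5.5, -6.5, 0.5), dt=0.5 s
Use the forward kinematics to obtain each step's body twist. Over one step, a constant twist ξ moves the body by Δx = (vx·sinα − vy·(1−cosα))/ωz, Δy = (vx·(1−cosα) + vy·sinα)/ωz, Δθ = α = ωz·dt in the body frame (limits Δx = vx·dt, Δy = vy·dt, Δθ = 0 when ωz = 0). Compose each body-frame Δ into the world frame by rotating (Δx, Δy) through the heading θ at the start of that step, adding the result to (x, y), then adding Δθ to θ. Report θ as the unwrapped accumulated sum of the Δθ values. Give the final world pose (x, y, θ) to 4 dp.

(-0.3030, -0.0963, 0.3939)

step 1: ξ=(vx,vy,ωz)=(-0.1300, 0.0700, 0.1515), dt=0.8 → body Δ=(-0.1071, 0.0496, 0.1212) → world pose (-0.1071, 0.0496, 0.1212)
step 2: ξ=(vx,vy,ωz)=(-0.1550, -0.0450, 0.1970), dt=1.0 → body Δ=(-0.1496, -0.0599, 0.1970) → world pose (-0.2484, -0.0280, 0.3182)
step 3: ξ=(vx,vy,ωz)=(-0.1500, -0.0900, 0.1515), dt=0.5 → body Δ=(-0.0732, -0.0478, 0.0758) → world pose (-0.3030, -0.0963, 0.3939)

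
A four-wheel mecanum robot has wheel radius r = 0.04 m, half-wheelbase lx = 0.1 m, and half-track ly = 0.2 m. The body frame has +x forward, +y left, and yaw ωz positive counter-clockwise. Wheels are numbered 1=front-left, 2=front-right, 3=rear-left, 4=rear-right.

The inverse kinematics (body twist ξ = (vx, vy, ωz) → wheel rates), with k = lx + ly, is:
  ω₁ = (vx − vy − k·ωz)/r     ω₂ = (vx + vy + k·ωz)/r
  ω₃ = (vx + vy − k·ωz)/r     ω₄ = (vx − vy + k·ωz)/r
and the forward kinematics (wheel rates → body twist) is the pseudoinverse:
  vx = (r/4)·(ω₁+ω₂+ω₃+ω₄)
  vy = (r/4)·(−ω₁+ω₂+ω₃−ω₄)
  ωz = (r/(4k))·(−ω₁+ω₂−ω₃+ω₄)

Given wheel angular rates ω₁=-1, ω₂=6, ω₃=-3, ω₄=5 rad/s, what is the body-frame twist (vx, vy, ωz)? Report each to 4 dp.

(0.0700, -0.0100, 0.5000)

k = lx + ly = 0.1 + 0.2 = 0.3000
ω₁+ω₂+ω₃+ω₄ = 7.0000  →  vx = (0.04/4)·7.0000 = 0.0700
−ω₁+ω₂+ω₃−ω₄ = -1.0000  →  vy = (0.04/4)·-1.0000 = -0.0100
−ω₁+ω₂−ω₃+ω₄ = 15.0000  →  ωz = (0.04/1.2000)·15.0000 = 0.5000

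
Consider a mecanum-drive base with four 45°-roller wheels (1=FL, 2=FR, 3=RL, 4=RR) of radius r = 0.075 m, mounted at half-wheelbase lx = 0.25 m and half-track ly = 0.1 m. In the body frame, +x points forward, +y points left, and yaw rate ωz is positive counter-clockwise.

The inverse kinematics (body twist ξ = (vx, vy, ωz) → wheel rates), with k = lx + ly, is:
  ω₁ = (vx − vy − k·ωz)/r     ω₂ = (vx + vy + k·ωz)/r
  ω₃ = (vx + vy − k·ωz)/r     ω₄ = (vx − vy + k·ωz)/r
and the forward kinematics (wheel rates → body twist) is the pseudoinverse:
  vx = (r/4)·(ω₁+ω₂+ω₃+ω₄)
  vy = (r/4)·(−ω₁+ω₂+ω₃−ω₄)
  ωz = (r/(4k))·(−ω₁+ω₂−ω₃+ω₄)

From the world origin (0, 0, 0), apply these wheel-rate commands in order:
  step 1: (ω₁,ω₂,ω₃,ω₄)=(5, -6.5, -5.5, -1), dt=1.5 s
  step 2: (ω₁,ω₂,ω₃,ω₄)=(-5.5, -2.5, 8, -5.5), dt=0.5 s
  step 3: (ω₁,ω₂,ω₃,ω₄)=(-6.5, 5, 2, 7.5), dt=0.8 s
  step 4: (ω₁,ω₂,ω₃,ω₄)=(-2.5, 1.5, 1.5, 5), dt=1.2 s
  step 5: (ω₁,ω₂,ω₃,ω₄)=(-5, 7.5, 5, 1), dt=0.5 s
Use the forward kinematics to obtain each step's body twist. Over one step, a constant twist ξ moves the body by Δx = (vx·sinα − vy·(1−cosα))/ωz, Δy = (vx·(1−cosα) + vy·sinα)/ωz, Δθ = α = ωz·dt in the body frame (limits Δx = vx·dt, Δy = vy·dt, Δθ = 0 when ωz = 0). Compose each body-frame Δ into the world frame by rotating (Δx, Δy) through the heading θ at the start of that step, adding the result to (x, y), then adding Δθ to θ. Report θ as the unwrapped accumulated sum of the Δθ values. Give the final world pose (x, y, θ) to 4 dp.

(-0.0121, 0.0099, 0.5946)

step 1: ξ=(vx,vy,ωz)=(-0.1500, -0.3000, -0.3750), dt=1.5 → body Δ=(-0.3366, -0.3650, -0.5625) → world pose (-0.3366, -0.3650, -0.5625)
step 2: ξ=(vx,vy,ωz)=(-0.1031, 0.3094, -0.5625), dt=0.5 → body Δ=(-0.0293, 0.1599, -0.2812) → world pose (-0.2761, -0.2142, -0.8438)
step 3: ξ=(vx,vy,ωz)=(0.1500, 0.1125, 0.9107), dt=0.8 → body Δ=(0.0783, 0.1241, 0.7286) → world pose (-0.1314, -0.1902, -0.1152)
step 4: ξ=(vx,vy,ωz)=(0.1031, 0.0094, 0.4018), dt=1.2 → body Δ=(0.1164, 0.0401, 0.4821) → world pose (-0.0112, -0.1638, 0.3670)
step 5: ξ=(vx,vy,ωz)=(0.1594, 0.3094, 0.4554), dt=0.5 → body Δ=(0.0615, 0.1624, 0.2277) → world pose (-0.0121, 0.0099, 0.5946)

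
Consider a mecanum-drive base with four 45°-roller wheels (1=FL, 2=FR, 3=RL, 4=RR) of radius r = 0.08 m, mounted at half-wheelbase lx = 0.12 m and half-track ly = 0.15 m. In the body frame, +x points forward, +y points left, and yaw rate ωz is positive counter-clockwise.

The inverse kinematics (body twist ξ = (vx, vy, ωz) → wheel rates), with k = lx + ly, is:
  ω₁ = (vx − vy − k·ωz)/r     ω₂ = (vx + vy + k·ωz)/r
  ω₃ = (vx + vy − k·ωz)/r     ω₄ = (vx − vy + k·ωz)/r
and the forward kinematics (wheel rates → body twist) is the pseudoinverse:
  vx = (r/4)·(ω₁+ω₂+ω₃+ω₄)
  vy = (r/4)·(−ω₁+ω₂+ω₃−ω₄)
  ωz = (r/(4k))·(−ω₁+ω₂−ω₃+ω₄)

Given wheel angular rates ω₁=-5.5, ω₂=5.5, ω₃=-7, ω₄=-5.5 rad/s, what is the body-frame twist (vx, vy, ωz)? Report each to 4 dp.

(-0.2500, 0.1900, 0.9259)

k = lx + ly = 0.12 + 0.15 = 0.2700
ω₁+ω₂+ω₃+ω₄ = -12.5000  →  vx = (0.08/4)·-12.5000 = -0.2500
−ω₁+ω₂+ω₃−ω₄ = 9.5000  →  vy = (0.08/4)·9.5000 = 0.1900
−ω₁+ω₂−ω₃+ω₄ = 12.5000  →  ωz = (0.08/1.0800)·12.5000 = 0.9259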